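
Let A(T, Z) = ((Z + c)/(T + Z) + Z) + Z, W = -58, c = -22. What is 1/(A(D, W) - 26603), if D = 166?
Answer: -27/721433 ≈ -3.7425e-5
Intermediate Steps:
A(T, Z) = 2*Z + (-22 + Z)/(T + Z) (A(T, Z) = ((Z - 22)/(T + Z) + Z) + Z = ((-22 + Z)/(T + Z) + Z) + Z = (Z + (-22 + Z)/(T + Z)) + Z = 2*Z + (-22 + Z)/(T + Z))
1/(A(D, W) - 26603) = 1/((-22 - 58 + 2*(-58)**2 + 2*166*(-58))/(166 - 58) - 26603) = 1/((-22 - 58 + 2*3364 - 19256)/108 - 26603) = 1/((-22 - 58 + 6728 - 19256)/108 - 26603) = 1/((1/108)*(-12608) - 26603) = 1/(-3152/27 - 26603) = 1/(-721433/27) = -27/721433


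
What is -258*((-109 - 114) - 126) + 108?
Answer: 90150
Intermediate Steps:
-258*((-109 - 114) - 126) + 108 = -258*(-223 - 126) + 108 = -258*(-349) + 108 = 90042 + 108 = 90150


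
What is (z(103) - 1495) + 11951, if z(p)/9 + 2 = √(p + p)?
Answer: 10438 + 9*√206 ≈ 10567.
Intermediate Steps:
z(p) = -18 + 9*√2*√p (z(p) = -18 + 9*√(p + p) = -18 + 9*√(2*p) = -18 + 9*(√2*√p) = -18 + 9*√2*√p)
(z(103) - 1495) + 11951 = ((-18 + 9*√2*√103) - 1495) + 11951 = ((-18 + 9*√206) - 1495) + 11951 = (-1513 + 9*√206) + 11951 = 10438 + 9*√206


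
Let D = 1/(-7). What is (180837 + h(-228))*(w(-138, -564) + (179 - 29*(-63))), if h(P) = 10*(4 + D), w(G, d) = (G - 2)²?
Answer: 27355983174/7 ≈ 3.9080e+9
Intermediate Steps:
D = -⅐ ≈ -0.14286
w(G, d) = (-2 + G)²
h(P) = 270/7 (h(P) = 10*(4 - ⅐) = 10*(27/7) = 270/7)
(180837 + h(-228))*(w(-138, -564) + (179 - 29*(-63))) = (180837 + 270/7)*((-2 - 138)² + (179 - 29*(-63))) = 1266129*((-140)² + (179 + 1827))/7 = 1266129*(19600 + 2006)/7 = (1266129/7)*21606 = 27355983174/7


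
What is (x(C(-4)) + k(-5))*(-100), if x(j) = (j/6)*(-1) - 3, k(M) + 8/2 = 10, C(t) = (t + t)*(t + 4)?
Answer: -300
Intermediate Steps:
C(t) = 2*t*(4 + t) (C(t) = (2*t)*(4 + t) = 2*t*(4 + t))
k(M) = 6 (k(M) = -4 + 10 = 6)
x(j) = -3 - j/6 (x(j) = (j*(1/6))*(-1) - 3 = (j/6)*(-1) - 3 = -j/6 - 3 = -3 - j/6)
(x(C(-4)) + k(-5))*(-100) = ((-3 - (-4)*(4 - 4)/3) + 6)*(-100) = ((-3 - (-4)*0/3) + 6)*(-100) = ((-3 - 1/6*0) + 6)*(-100) = ((-3 + 0) + 6)*(-100) = (-3 + 6)*(-100) = 3*(-100) = -300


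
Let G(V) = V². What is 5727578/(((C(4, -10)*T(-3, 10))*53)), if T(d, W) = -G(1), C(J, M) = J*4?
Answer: -2863789/424 ≈ -6754.2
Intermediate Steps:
C(J, M) = 4*J
T(d, W) = -1 (T(d, W) = -1*1² = -1*1 = -1)
5727578/(((C(4, -10)*T(-3, 10))*53)) = 5727578/((((4*4)*(-1))*53)) = 5727578/(((16*(-1))*53)) = 5727578/((-16*53)) = 5727578/(-848) = 5727578*(-1/848) = -2863789/424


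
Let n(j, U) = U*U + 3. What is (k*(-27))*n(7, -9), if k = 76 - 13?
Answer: -142884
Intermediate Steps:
k = 63
n(j, U) = 3 + U**2 (n(j, U) = U**2 + 3 = 3 + U**2)
(k*(-27))*n(7, -9) = (63*(-27))*(3 + (-9)**2) = -1701*(3 + 81) = -1701*84 = -142884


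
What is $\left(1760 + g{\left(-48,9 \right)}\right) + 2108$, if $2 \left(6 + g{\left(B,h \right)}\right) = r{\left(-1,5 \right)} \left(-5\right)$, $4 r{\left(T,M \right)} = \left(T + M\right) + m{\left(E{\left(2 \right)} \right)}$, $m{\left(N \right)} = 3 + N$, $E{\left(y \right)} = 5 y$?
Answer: $\frac{30811}{8} \approx 3851.4$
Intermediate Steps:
$r{\left(T,M \right)} = \frac{13}{4} + \frac{M}{4} + \frac{T}{4}$ ($r{\left(T,M \right)} = \frac{\left(T + M\right) + \left(3 + 5 \cdot 2\right)}{4} = \frac{\left(M + T\right) + \left(3 + 10\right)}{4} = \frac{\left(M + T\right) + 13}{4} = \frac{13 + M + T}{4} = \frac{13}{4} + \frac{M}{4} + \frac{T}{4}$)
$g{\left(B,h \right)} = - \frac{133}{8}$ ($g{\left(B,h \right)} = -6 + \frac{\left(\frac{13}{4} + \frac{1}{4} \cdot 5 + \frac{1}{4} \left(-1\right)\right) \left(-5\right)}{2} = -6 + \frac{\left(\frac{13}{4} + \frac{5}{4} - \frac{1}{4}\right) \left(-5\right)}{2} = -6 + \frac{\frac{17}{4} \left(-5\right)}{2} = -6 + \frac{1}{2} \left(- \frac{85}{4}\right) = -6 - \frac{85}{8} = - \frac{133}{8}$)
$\left(1760 + g{\left(-48,9 \right)}\right) + 2108 = \left(1760 - \frac{133}{8}\right) + 2108 = \frac{13947}{8} + 2108 = \frac{30811}{8}$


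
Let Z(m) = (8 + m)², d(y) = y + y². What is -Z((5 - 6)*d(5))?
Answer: -484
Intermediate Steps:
-Z((5 - 6)*d(5)) = -(8 + (5 - 6)*(5*(1 + 5)))² = -(8 - 5*6)² = -(8 - 1*30)² = -(8 - 30)² = -1*(-22)² = -1*484 = -484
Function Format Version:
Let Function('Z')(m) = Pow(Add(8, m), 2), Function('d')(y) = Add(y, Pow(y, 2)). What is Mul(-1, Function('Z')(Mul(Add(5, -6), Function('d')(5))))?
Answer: -484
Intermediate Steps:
Mul(-1, Function('Z')(Mul(Add(5, -6), Function('d')(5)))) = Mul(-1, Pow(Add(8, Mul(Add(5, -6), Mul(5, Add(1, 5)))), 2)) = Mul(-1, Pow(Add(8, Mul(-1, Mul(5, 6))), 2)) = Mul(-1, Pow(Add(8, Mul(-1, 30)), 2)) = Mul(-1, Pow(Add(8, -30), 2)) = Mul(-1, Pow(-22, 2)) = Mul(-1, 484) = -484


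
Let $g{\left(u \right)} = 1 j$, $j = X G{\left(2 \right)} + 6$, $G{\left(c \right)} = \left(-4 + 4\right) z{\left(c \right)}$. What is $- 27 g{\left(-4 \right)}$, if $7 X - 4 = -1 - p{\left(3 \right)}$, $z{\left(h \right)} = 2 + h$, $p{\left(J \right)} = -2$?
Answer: $-162$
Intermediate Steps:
$X = \frac{5}{7}$ ($X = \frac{4}{7} + \frac{-1 - -2}{7} = \frac{4}{7} + \frac{-1 + 2}{7} = \frac{4}{7} + \frac{1}{7} \cdot 1 = \frac{4}{7} + \frac{1}{7} = \frac{5}{7} \approx 0.71429$)
$G{\left(c \right)} = 0$ ($G{\left(c \right)} = \left(-4 + 4\right) \left(2 + c\right) = 0 \left(2 + c\right) = 0$)
$j = 6$ ($j = \frac{5}{7} \cdot 0 + 6 = 0 + 6 = 6$)
$g{\left(u \right)} = 6$ ($g{\left(u \right)} = 1 \cdot 6 = 6$)
$- 27 g{\left(-4 \right)} = \left(-27\right) 6 = -162$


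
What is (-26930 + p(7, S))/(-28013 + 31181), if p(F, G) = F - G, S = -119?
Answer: -6701/792 ≈ -8.4609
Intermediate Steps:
(-26930 + p(7, S))/(-28013 + 31181) = (-26930 + (7 - 1*(-119)))/(-28013 + 31181) = (-26930 + (7 + 119))/3168 = (-26930 + 126)*(1/3168) = -26804*1/3168 = -6701/792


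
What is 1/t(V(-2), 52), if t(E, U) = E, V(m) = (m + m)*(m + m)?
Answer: 1/16 ≈ 0.062500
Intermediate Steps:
V(m) = 4*m**2 (V(m) = (2*m)*(2*m) = 4*m**2)
1/t(V(-2), 52) = 1/(4*(-2)**2) = 1/(4*4) = 1/16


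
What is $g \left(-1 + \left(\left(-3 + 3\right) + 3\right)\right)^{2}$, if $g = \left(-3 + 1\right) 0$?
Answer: $0$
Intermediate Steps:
$g = 0$ ($g = \left(-2\right) 0 = 0$)
$g \left(-1 + \left(\left(-3 + 3\right) + 3\right)\right)^{2} = 0 \left(-1 + \left(\left(-3 + 3\right) + 3\right)\right)^{2} = 0 \left(-1 + \left(0 + 3\right)\right)^{2} = 0 \left(-1 + 3\right)^{2} = 0 \cdot 2^{2} = 0 \cdot 4 = 0$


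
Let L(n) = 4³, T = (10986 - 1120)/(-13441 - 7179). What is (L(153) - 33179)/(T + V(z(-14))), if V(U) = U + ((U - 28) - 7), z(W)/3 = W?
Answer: 341415650/1231823 ≈ 277.16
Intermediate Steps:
z(W) = 3*W
T = -4933/10310 (T = 9866/(-20620) = 9866*(-1/20620) = -4933/10310 ≈ -0.47847)
V(U) = -35 + 2*U (V(U) = U + ((-28 + U) - 7) = U + (-35 + U) = -35 + 2*U)
L(n) = 64
(L(153) - 33179)/(T + V(z(-14))) = (64 - 33179)/(-4933/10310 + (-35 + 2*(3*(-14)))) = -33115/(-4933/10310 + (-35 + 2*(-42))) = -33115/(-4933/10310 + (-35 - 84)) = -33115/(-4933/10310 - 119) = -33115/(-1231823/10310) = -33115*(-10310/1231823) = 341415650/1231823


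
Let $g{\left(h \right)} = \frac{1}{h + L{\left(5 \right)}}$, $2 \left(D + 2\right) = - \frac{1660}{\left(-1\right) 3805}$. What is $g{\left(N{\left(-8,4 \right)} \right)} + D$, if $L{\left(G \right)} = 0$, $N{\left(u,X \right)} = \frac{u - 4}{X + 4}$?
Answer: $- \frac{5590}{2283} \approx -2.4485$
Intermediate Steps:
$N{\left(u,X \right)} = \frac{-4 + u}{4 + X}$
$D = - \frac{1356}{761}$ ($D = -2 + \frac{\left(-1660\right) \frac{1}{\left(-1\right) 3805}}{2} = -2 + \frac{\left(-1660\right) \frac{1}{-3805}}{2} = -2 + \frac{\left(-1660\right) \left(- \frac{1}{3805}\right)}{2} = -2 + \frac{1}{2} \cdot \frac{332}{761} = -2 + \frac{166}{761} = - \frac{1356}{761} \approx -1.7819$)
$g{\left(h \right)} = \frac{1}{h}$ ($g{\left(h \right)} = \frac{1}{h + 0} = \frac{1}{h}$)
$g{\left(N{\left(-8,4 \right)} \right)} + D = \frac{1}{\frac{1}{4 + 4} \left(-4 - 8\right)} - \frac{1356}{761} = \frac{1}{\frac{1}{8} \left(-12\right)} - \frac{1356}{761} = \frac{1}{- \frac{3}{2}} - \frac{1356}{761} = - \frac{2}{3} - \frac{1356}{761} = - \frac{5590}{2283}$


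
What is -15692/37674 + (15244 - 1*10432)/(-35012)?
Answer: -91336949/164880261 ≈ -0.55396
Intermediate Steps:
-15692/37674 + (15244 - 1*10432)/(-35012) = -15692*1/37674 + (15244 - 10432)*(-1/35012) = -7846/18837 + 4812*(-1/35012) = -7846/18837 - 1203/8753 = -91336949/164880261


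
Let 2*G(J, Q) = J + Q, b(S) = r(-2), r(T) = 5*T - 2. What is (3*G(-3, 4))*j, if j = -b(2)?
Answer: 18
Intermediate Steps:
r(T) = -2 + 5*T
b(S) = -12 (b(S) = -2 + 5*(-2) = -2 - 10 = -12)
G(J, Q) = J/2 + Q/2 (G(J, Q) = (J + Q)/2 = J/2 + Q/2)
j = 12 (j = -1*(-12) = 12)
(3*G(-3, 4))*j = (3*((1/2)*(-3) + (1/2)*4))*12 = (3*(-3/2 + 2))*12 = (3*(1/2))*12 = (3/2)*12 = 18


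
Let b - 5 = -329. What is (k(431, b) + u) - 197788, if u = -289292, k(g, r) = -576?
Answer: -487656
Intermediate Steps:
b = -324 (b = 5 - 329 = -324)
(k(431, b) + u) - 197788 = (-576 - 289292) - 197788 = -289868 - 197788 = -487656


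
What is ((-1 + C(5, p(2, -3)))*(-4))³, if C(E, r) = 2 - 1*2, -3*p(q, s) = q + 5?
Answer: 64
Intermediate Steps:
p(q, s) = -5/3 - q/3 (p(q, s) = -(q + 5)/3 = -(5 + q)/3 = -5/3 - q/3)
C(E, r) = 0 (C(E, r) = 2 - 2 = 0)
((-1 + C(5, p(2, -3)))*(-4))³ = ((-1 + 0)*(-4))³ = (-1*(-4))³ = 4³ = 64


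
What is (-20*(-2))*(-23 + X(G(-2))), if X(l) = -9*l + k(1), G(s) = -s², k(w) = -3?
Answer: 400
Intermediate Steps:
X(l) = -3 - 9*l (X(l) = -9*l - 3 = -3 - 9*l)
(-20*(-2))*(-23 + X(G(-2))) = (-20*(-2))*(-23 + (-3 - (-9)*(-2)²)) = 40*(-23 + (-3 - (-9)*4)) = 40*(-23 + (-3 - 9*(-4))) = 40*(-23 + (-3 + 36)) = 40*(-23 + 33) = 40*10 = 400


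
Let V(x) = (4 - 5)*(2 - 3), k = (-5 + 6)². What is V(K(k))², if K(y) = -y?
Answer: 1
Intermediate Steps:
k = 1 (k = 1² = 1)
V(x) = 1 (V(x) = -1*(-1) = 1)
V(K(k))² = 1² = 1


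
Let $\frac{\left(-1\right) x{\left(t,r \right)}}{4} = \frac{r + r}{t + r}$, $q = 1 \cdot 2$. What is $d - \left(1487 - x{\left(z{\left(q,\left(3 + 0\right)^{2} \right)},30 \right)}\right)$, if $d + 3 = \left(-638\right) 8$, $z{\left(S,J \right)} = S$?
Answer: $- \frac{13203}{2} \approx -6601.5$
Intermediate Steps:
$q = 2$
$x{\left(t,r \right)} = - \frac{8 r}{r + t}$ ($x{\left(t,r \right)} = - 4 \frac{r + r}{t + r} = - 4 \frac{2 r}{r + t} = - \frac{8 r}{r + t}$)
$d = -5107$ ($d = -3 - 5104 = -5107$)
$d - \left(1487 - x{\left(z{\left(q,\left(3 + 0\right)^{2} \right)},30 \right)}\right) = -5107 - \left(1487 - \left(-8\right) 30 \frac{1}{30 + 2}\right) = -5107 - \left(1487 - \left(-8\right) 30 \cdot \frac{1}{32}\right) = -5107 - \left(1487 - - \frac{15}{2}\right) = -5107 - \left(1487 + \frac{15}{2}\right) = -5107 - \frac{2989}{2} = - \frac{13203}{2}$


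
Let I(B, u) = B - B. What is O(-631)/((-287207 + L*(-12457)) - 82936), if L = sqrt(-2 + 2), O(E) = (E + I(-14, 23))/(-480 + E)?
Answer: -631/411228873 ≈ -1.5344e-6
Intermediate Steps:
I(B, u) = 0
O(E) = E/(-480 + E) (O(E) = (E + 0)/(-480 + E) = E/(-480 + E))
L = 0 (L = sqrt(0) = 0)
O(-631)/((-287207 + L*(-12457)) - 82936) = (-631/(-480 - 631))/((-287207 + 0*(-12457)) - 82936) = (-631/(-1111))/((-287207 + 0) - 82936) = (-631*(-1/1111))/(-287207 - 82936) = (631/1111)/(-370143) = (631/1111)*(-1/370143) = -631/411228873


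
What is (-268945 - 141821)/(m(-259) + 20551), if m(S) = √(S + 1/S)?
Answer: -728795961698/36462353247 + 136922*I*√17374238/36462353247 ≈ -19.988 + 0.015652*I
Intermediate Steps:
(-268945 - 141821)/(m(-259) + 20551) = (-268945 - 141821)/(√(-259 + 1/(-259)) + 20551) = -410766/(√(-259 - 1/259) + 20551) = -410766/(√(-67082/259) + 20551) = -410766/(I*√17374238/259 + 20551) = -410766/(20551 + I*√17374238/259)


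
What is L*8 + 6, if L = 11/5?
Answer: 118/5 ≈ 23.600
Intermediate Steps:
L = 11/5 (L = 11*(⅕) = 11/5 ≈ 2.2000)
L*8 + 6 = (11/5)*8 + 6 = 88/5 + 6 = 118/5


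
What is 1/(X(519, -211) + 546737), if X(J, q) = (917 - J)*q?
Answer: 1/462759 ≈ 2.1610e-6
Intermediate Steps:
X(J, q) = q*(917 - J)
1/(X(519, -211) + 546737) = 1/(-211*(917 - 1*519) + 546737) = 1/(-211*(917 - 519) + 546737) = 1/(-211*398 + 546737) = 1/(-83978 + 546737) = 1/462759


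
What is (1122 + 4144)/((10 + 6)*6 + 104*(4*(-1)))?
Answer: -2633/160 ≈ -16.456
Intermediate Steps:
(1122 + 4144)/((10 + 6)*6 + 104*(4*(-1))) = 5266/(16*6 + 104*(-4)) = 5266/(96 - 416) = 5266/(-320) = 5266*(-1/320) = -2633/160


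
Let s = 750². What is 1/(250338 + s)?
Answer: 1/812838 ≈ 1.2303e-6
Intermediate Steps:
s = 562500
1/(250338 + s) = 1/(250338 + 562500) = 1/812838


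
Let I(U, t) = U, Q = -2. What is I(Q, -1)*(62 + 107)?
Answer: -338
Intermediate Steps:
I(Q, -1)*(62 + 107) = -2*(62 + 107) = -2*169 = -338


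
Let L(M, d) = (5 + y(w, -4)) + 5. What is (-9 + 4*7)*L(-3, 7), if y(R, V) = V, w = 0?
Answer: 114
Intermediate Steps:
L(M, d) = 6 (L(M, d) = (5 - 4) + 5 = 1 + 5 = 6)
(-9 + 4*7)*L(-3, 7) = (-9 + 4*7)*6 = (-9 + 28)*6 = 19*6 = 114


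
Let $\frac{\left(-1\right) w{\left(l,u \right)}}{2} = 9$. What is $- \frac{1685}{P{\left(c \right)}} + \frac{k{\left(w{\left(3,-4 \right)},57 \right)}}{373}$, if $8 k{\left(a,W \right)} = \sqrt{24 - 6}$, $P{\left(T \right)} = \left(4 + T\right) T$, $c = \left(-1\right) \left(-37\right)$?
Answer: $- \frac{1685}{1517} + \frac{3 \sqrt{2}}{2984} \approx -1.1093$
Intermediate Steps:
$w{\left(l,u \right)} = -18$ ($w{\left(l,u \right)} = \left(-2\right) 9 = -18$)
$c = 37$
$P{\left(T \right)} = T \left(4 + T\right)$
$k{\left(a,W \right)} = \frac{3 \sqrt{2}}{8}$ ($k{\left(a,W \right)} = \frac{\sqrt{24 - 6}}{8} = \frac{\sqrt{18}}{8} = \frac{3 \sqrt{2}}{8}$)
$- \frac{1685}{P{\left(c \right)}} + \frac{k{\left(w{\left(3,-4 \right)},57 \right)}}{373} = - \frac{1685}{37 \left(4 + 37\right)} + \frac{\frac{3}{8} \sqrt{2}}{373} = - \frac{1685}{37 \cdot 41} + \frac{3 \sqrt{2}}{8} \cdot \frac{1}{373} = - \frac{1685}{1517} + \frac{3 \sqrt{2}}{2984}$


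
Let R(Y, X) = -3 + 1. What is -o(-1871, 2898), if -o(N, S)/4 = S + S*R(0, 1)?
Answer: -11592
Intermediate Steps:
R(Y, X) = -2
o(N, S) = 4*S (o(N, S) = -4*(S + S*(-2)) = -4*(S - 2*S) = -(-4)*S = 4*S)
-o(-1871, 2898) = -4*2898 = -1*11592 = -11592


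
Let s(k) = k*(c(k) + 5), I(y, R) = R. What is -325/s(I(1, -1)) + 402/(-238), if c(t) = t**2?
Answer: 37469/714 ≈ 52.478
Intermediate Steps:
s(k) = k*(5 + k**2) (s(k) = k*(k**2 + 5) = k*(5 + k**2))
-325/s(I(1, -1)) + 402/(-238) = -325*(-1/(5 + (-1)**2)) + 402/(-238) = -325*(-1/(5 + 1)) + 402*(-1/238) = -325/((-1*6)) - 201/119 = -325/(-6) - 201/119 = -325*(-1/6) - 201/119 = 325/6 - 201/119 = 37469/714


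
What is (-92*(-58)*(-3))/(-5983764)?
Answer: 1334/498647 ≈ 0.0026752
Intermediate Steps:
(-92*(-58)*(-3))/(-5983764) = (5336*(-3))*(-1/5983764) = -16008*(-1/5983764) = 1334/498647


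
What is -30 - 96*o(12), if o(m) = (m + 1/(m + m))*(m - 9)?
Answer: -3498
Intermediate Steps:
o(m) = (-9 + m)*(m + 1/(2*m)) (o(m) = (m + 1/(2*m))*(-9 + m) = (-9 + m)*(m + 1/(2*m)))
-30 - 96*o(12) = -30 - 96*(½ + 12² - 9*12 - 9/2/12) = -30 - 96*(½ + 144 - 108 - 9/2*1/12) = -30 - 96*(½ + 144 - 108 - 3/8) = -30 - 96*289/8 = -30 - 3468 = -3498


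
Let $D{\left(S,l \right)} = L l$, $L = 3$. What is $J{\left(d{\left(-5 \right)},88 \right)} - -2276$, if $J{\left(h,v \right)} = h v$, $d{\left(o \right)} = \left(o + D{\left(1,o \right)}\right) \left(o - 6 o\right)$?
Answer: $-41724$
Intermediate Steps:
$D{\left(S,l \right)} = 3 l$
$d{\left(o \right)} = - 20 o^{2}$ ($d{\left(o \right)} = \left(o + 3 o\right) \left(o - 6 o\right) = 4 o \left(- 5 o\right) = - 20 o^{2}$)
$J{\left(d{\left(-5 \right)},88 \right)} - -2276 = - 20 \left(-5\right)^{2} \cdot 88 - -2276 = \left(-20\right) 25 \cdot 88 + 2276 = \left(-500\right) 88 + 2276 = -44000 + 2276 = -41724$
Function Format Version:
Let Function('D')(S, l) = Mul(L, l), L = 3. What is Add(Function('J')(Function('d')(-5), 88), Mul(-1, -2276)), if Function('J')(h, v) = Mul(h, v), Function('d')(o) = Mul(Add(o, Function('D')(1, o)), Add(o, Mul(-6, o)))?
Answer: -41724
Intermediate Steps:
Function('D')(S, l) = Mul(3, l)
Function('d')(o) = Mul(-20, Pow(o, 2)) (Function('d')(o) = Mul(Add(o, Mul(3, o)), Add(o, Mul(-6, o))) = Mul(Mul(4, o), Mul(-5, o)) = Mul(-20, Pow(o, 2)))
Add(Function('J')(Function('d')(-5), 88), Mul(-1, -2276)) = Add(Mul(Mul(-20, Pow(-5, 2)), 88), Mul(-1, -2276)) = Add(Mul(Mul(-20, 25), 88), 2276) = Add(Mul(-500, 88), 2276) = Add(-44000, 2276) = -41724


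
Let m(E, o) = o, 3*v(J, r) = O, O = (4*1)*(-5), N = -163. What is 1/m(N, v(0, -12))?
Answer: -3/20 ≈ -0.15000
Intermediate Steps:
O = -20 (O = 4*(-5) = -20)
v(J, r) = -20/3 (v(J, r) = (⅓)*(-20) = -20/3)
1/m(N, v(0, -12)) = 1/(-20/3) = -3/20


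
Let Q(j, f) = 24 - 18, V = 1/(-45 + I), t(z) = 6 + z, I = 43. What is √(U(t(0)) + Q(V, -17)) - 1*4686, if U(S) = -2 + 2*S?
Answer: -4682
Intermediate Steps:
V = -½ (V = 1/(-45 + 43) = 1/(-2) = -½ ≈ -0.50000)
Q(j, f) = 6
√(U(t(0)) + Q(V, -17)) - 1*4686 = √((-2 + 2*(6 + 0)) + 6) - 1*4686 = √((-2 + 2*6) + 6) - 4686 = √((-2 + 12) + 6) - 4686 = √(10 + 6) - 4686 = √16 - 4686 = 4 - 4686 = -4682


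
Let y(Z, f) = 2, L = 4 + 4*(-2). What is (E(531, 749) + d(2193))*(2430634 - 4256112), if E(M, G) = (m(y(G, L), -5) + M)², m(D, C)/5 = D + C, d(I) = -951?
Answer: -484308440790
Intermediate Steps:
L = -4 (L = 4 - 8 = -4)
m(D, C) = 5*C + 5*D (m(D, C) = 5*(D + C) = 5*(C + D) = 5*C + 5*D)
E(M, G) = (-15 + M)² (E(M, G) = ((5*(-5) + 5*2) + M)² = ((-25 + 10) + M)² = (-15 + M)²)
(E(531, 749) + d(2193))*(2430634 - 4256112) = ((-15 + 531)² - 951)*(2430634 - 4256112) = (516² - 951)*(-1825478) = (266256 - 951)*(-1825478) = 265305*(-1825478) = -484308440790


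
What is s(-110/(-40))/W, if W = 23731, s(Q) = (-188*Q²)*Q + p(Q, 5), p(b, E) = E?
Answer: -62477/379696 ≈ -0.16454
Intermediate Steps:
s(Q) = 5 - 188*Q³ (s(Q) = (-188*Q²)*Q + 5 = -188*Q³ + 5 = 5 - 188*Q³)
s(-110/(-40))/W = (5 - 188*(-110/(-40))³)/23731 = (5 - 188*(-110*(-1/40))³)*(1/23731) = (5 - 188*(11/4)³)*(1/23731) = (5 - 188*1331/64)*(1/23731) = (5 - 62557/16)*(1/23731) = -62477/16*1/23731 = -62477/379696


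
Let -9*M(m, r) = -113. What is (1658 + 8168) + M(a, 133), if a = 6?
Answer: 88547/9 ≈ 9838.6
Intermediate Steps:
M(m, r) = 113/9 (M(m, r) = -⅑*(-113) = 113/9)
(1658 + 8168) + M(a, 133) = (1658 + 8168) + 113/9 = 9826 + 113/9 = 88547/9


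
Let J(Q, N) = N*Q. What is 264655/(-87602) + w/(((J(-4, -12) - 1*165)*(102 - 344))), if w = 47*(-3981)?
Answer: -1990365757/206696919 ≈ -9.6294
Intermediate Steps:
w = -187107
264655/(-87602) + w/(((J(-4, -12) - 1*165)*(102 - 344))) = 264655/(-87602) - 187107*1/((102 - 344)*(-12*(-4) - 1*165)) = 264655*(-1/87602) - 187107*(-1/(242*(48 - 165))) = -264655/87602 - 187107/((-117*(-242))) = -264655/87602 - 187107/28314 = -264655/87602 - 187107*1/28314 = -264655/87602 - 62369/9438 = -1990365757/206696919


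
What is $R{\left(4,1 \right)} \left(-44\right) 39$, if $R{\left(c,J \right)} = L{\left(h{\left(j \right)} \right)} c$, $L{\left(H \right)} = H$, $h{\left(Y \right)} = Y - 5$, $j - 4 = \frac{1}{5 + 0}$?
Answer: $\frac{27456}{5} \approx 5491.2$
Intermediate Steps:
$j = \frac{21}{5}$ ($j = 4 + \frac{1}{5 + 0} = 4 + \frac{1}{5} = \frac{21}{5} \approx 4.2$)
$h{\left(Y \right)} = -5 + Y$
$R{\left(c,J \right)} = - \frac{4 c}{5}$ ($R{\left(c,J \right)} = \left(-5 + \frac{21}{5}\right) c = - \frac{4 c}{5}$)
$R{\left(4,1 \right)} \left(-44\right) 39 = \left(- \frac{4}{5}\right) 4 \left(-44\right) 39 = \left(- \frac{16}{5}\right) \left(-44\right) 39 = \frac{704}{5} \cdot 39 = \frac{27456}{5}$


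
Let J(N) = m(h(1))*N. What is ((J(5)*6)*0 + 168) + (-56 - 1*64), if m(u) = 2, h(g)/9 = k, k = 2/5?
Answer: 48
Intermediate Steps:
k = ⅖ (k = 2*(⅕) = ⅖ ≈ 0.40000)
h(g) = 18/5 (h(g) = 9*(⅖) = 18/5)
J(N) = 2*N
((J(5)*6)*0 + 168) + (-56 - 1*64) = (((2*5)*6)*0 + 168) + (-56 - 1*64) = ((10*6)*0 + 168) + (-56 - 64) = (60*0 + 168) - 120 = (0 + 168) - 120 = 168 - 120 = 48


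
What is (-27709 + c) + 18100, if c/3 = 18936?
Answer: 47199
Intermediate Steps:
c = 56808 (c = 3*18936 = 56808)
(-27709 + c) + 18100 = (-27709 + 56808) + 18100 = 29099 + 18100 = 47199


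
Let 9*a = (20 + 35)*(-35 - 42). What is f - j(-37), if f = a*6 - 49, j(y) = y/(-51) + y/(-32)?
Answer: -1563573/544 ≈ -2874.2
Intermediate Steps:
a = -4235/9 (a = ((20 + 35)*(-35 - 42))/9 = (55*(-77))/9 = (⅑)*(-4235) = -4235/9 ≈ -470.56)
j(y) = -83*y/1632 (j(y) = y*(-1/51) + y*(-1/32) = -y/51 - y/32 = -83*y/1632)
f = -8617/3 (f = -4235/9*6 - 49 = -8470/3 - 49 = -8617/3 ≈ -2872.3)
f - j(-37) = -8617/3 - (-83)*(-37)/1632 = -8617/3 - 1*3071/1632 = -8617/3 - 3071/1632 = -1563573/544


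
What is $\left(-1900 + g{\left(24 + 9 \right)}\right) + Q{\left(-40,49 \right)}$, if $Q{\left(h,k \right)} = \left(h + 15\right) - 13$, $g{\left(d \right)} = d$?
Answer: $-1905$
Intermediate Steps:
$Q{\left(h,k \right)} = 2 + h$ ($Q{\left(h,k \right)} = \left(15 + h\right) - 13 = 2 + h$)
$\left(-1900 + g{\left(24 + 9 \right)}\right) + Q{\left(-40,49 \right)} = \left(-1900 + \left(24 + 9\right)\right) + \left(2 - 40\right) = \left(-1900 + 33\right) - 38 = -1867 - 38 = -1905$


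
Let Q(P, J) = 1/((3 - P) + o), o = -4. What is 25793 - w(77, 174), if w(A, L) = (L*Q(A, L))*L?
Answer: 340355/13 ≈ 26181.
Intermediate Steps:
Q(P, J) = 1/(-1 - P) (Q(P, J) = 1/((3 - P) - 4) = 1/(-1 - P))
w(A, L) = -L²/(1 + A) (w(A, L) = (L*(-1/(1 + A)))*L = (-L/(1 + A))*L = -L²/(1 + A))
25793 - w(77, 174) = 25793 - (-1)*174²/(1 + 77) = 25793 - (-1)*30276/78 = 25793 - 1*(-5046/13) = 25793 + 5046/13 = 340355/13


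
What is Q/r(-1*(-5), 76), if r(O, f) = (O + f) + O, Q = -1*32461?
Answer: -32461/86 ≈ -377.45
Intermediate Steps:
Q = -32461
r(O, f) = f + 2*O
Q/r(-1*(-5), 76) = -32461/(76 + 2*(-1*(-5))) = -32461/(76 + 2*5) = -32461/(76 + 10) = -32461/86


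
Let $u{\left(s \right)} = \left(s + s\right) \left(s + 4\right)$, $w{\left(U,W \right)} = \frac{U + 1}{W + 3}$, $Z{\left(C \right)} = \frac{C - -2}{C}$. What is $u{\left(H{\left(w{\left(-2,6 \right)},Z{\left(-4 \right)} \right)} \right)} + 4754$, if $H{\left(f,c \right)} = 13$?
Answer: $5196$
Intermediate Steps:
$Z{\left(C \right)} = \frac{2 + C}{C}$ ($Z{\left(C \right)} = \frac{C + 2}{C} = \frac{2 + C}{C}$)
$w{\left(U,W \right)} = \frac{1 + U}{3 + W}$
$u{\left(s \right)} = 2 s \left(4 + s\right)$
$u{\left(H{\left(w{\left(-2,6 \right)},Z{\left(-4 \right)} \right)} \right)} + 4754 = 2 \cdot 13 \left(4 + 13\right) + 4754 = 2 \cdot 13 \cdot 17 + 4754 = 442 + 4754 = 5196$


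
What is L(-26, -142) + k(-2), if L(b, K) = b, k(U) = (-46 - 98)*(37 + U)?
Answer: -5066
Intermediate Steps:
k(U) = -5328 - 144*U (k(U) = -144*(37 + U) = -5328 - 144*U)
L(-26, -142) + k(-2) = -26 + (-5328 - 144*(-2)) = -26 + (-5328 + 288) = -26 - 5040 = -5066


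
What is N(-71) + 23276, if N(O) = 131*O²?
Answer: 683647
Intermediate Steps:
N(-71) + 23276 = 131*(-71)² + 23276 = 131*5041 + 23276 = 660371 + 23276 = 683647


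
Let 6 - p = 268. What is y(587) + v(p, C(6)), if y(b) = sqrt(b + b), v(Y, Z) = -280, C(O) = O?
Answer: -280 + sqrt(1174) ≈ -245.74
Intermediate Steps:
p = -262 (p = 6 - 1*268 = 6 - 268 = -262)
y(b) = sqrt(2)*sqrt(b) (y(b) = sqrt(2*b) = sqrt(2)*sqrt(b))
y(587) + v(p, C(6)) = sqrt(2)*sqrt(587) - 280 = sqrt(1174) - 280 = -280 + sqrt(1174)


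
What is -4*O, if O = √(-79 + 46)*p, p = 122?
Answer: -488*I*√33 ≈ -2803.3*I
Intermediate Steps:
O = 122*I*√33 (O = √(-79 + 46)*122 = √(-33)*122 = (I*√33)*122 = 122*I*√33 ≈ 700.84*I)
-4*O = -488*I*√33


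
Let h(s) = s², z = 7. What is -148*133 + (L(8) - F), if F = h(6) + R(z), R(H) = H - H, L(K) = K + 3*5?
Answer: -19697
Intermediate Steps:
L(K) = 15 + K (L(K) = K + 15 = 15 + K)
R(H) = 0
F = 36 (F = 6² + 0 = 36 + 0 = 36)
-148*133 + (L(8) - F) = -148*133 + ((15 + 8) - 1*36) = -19684 + (23 - 36) = -19684 - 13 = -19697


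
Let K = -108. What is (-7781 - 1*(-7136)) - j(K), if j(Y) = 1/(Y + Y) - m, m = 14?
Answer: -136295/216 ≈ -631.00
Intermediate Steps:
j(Y) = -14 + 1/(2*Y) (j(Y) = 1/(Y + Y) - 1*14 = 1/(2*Y) - 14 = -14 + 1/(2*Y))
(-7781 - 1*(-7136)) - j(K) = (-7781 - 1*(-7136)) - (-14 + (1/2)/(-108)) = (-7781 + 7136) - (-14 + (1/2)*(-1/108)) = -645 - (-14 - 1/216) = -645 - 1*(-3025/216) = -645 + 3025/216 = -136295/216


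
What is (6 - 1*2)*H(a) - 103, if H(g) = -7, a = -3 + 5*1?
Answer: -131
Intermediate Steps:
a = 2 (a = -3 + 5 = 2)
(6 - 1*2)*H(a) - 103 = (6 - 1*2)*(-7) - 103 = (6 - 2)*(-7) - 103 = 4*(-7) - 103 = -28 - 103 = -131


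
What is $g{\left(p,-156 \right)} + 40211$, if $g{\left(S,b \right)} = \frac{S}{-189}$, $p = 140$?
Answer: $\frac{1085677}{27} \approx 40210.0$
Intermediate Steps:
$g{\left(S,b \right)} = - \frac{S}{189}$ ($g{\left(S,b \right)} = S \left(- \frac{1}{189}\right) = - \frac{S}{189}$)
$g{\left(p,-156 \right)} + 40211 = \left(- \frac{1}{189}\right) 140 + 40211 = - \frac{20}{27} + 40211 = \frac{1085677}{27}$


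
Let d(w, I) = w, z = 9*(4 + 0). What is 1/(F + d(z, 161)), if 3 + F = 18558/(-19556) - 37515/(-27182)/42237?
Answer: 935498851521/29983735065550 ≈ 0.031200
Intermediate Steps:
z = 36 (z = 9*4 = 36)
F = -3694223589206/935498851521 (F = -3 + (18558/(-19556) - 37515/(-27182)/42237) = -3 + (18558*(-1/19556) - 37515*(-1/27182)*(1/42237)) = -3 + (-9279/9778 + (37515/27182)*(1/42237)) = -3 + (-9279/9778 + 12505/382695378) = -3 - 887727034643/935498851521 = -3694223589206/935498851521 ≈ -3.9489)
1/(F + d(z, 161)) = 1/(-3694223589206/935498851521 + 36) = 1/(29983735065550/935498851521) = 935498851521/29983735065550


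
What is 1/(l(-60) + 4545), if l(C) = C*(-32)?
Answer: 1/6465 ≈ 0.00015468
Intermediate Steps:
l(C) = -32*C
1/(l(-60) + 4545) = 1/(-32*(-60) + 4545) = 1/(1920 + 4545) = 1/6465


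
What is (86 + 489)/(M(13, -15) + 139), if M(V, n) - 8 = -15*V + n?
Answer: -575/63 ≈ -9.1270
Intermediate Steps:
M(V, n) = 8 + n - 15*V (M(V, n) = 8 + (-15*V + n) = 8 + (n - 15*V) = 8 + n - 15*V)
(86 + 489)/(M(13, -15) + 139) = (86 + 489)/((8 - 15 - 15*13) + 139) = 575/((8 - 15 - 195) + 139) = 575/(-202 + 139) = 575/(-63) = 575*(-1/63) = -575/63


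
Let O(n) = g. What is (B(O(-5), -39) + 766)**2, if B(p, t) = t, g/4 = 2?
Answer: 528529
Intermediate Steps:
g = 8 (g = 4*2 = 8)
O(n) = 8
(B(O(-5), -39) + 766)**2 = (-39 + 766)**2 = 727**2 = 528529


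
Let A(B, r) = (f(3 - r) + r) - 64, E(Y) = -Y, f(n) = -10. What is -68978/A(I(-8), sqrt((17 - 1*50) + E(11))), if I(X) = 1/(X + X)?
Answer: 1276093/1380 + 34489*I*sqrt(11)/1380 ≈ 924.71 + 82.889*I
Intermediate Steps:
I(X) = 1/(2*X)
A(B, r) = -74 + r (A(B, r) = (-10 + r) - 64 = -74 + r)
-68978/A(I(-8), sqrt((17 - 1*50) + E(11))) = -68978/(-74 + sqrt((17 - 1*50) - 1*11)) = -68978/(-74 + sqrt((17 - 50) - 11)) = -68978/(-74 + sqrt(-33 - 11)) = -68978/(-74 + sqrt(-44)) = -68978/(-74 + 2*I*sqrt(11))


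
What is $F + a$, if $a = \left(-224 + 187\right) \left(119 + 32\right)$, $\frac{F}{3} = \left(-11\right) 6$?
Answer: $-5785$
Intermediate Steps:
$F = -198$ ($F = 3 \left(\left(-11\right) 6\right) = 3 \left(-66\right) = -198$)
$a = -5587$ ($a = \left(-37\right) 151 = -5587$)
$F + a = -198 - 5587 = -5785$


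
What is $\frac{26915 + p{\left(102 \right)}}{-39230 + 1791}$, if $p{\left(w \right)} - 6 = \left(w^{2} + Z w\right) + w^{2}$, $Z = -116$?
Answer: $- \frac{35897}{37439} \approx -0.95881$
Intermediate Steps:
$p{\left(w \right)} = 6 - 116 w + 2 w^{2}$ ($p{\left(w \right)} = 6 + \left(\left(w^{2} - 116 w\right) + w^{2}\right) = 6 + \left(- 116 w + 2 w^{2}\right) = 6 - 116 w + 2 w^{2}$)
$\frac{26915 + p{\left(102 \right)}}{-39230 + 1791} = \frac{26915 + \left(6 - 11832 + 2 \cdot 102^{2}\right)}{-39230 + 1791} = \frac{26915 + \left(6 - 11832 + 2 \cdot 10404\right)}{-37439} = \left(26915 + \left(6 - 11832 + 20808\right)\right) \left(- \frac{1}{37439}\right) = \left(26915 + 8982\right) \left(- \frac{1}{37439}\right) = 35897 \left(- \frac{1}{37439}\right) = - \frac{35897}{37439}$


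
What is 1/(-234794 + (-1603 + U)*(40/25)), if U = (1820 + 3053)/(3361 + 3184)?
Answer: -2975/706138886 ≈ -4.2130e-6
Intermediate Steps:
U = 443/595 (U = 4873/6545 = 4873*(1/6545) = 443/595 ≈ 0.74454)
1/(-234794 + (-1603 + U)*(40/25)) = 1/(-234794 + (-1603 + 443/595)*(40/25)) = 1/(-234794 - 7626736/(119*25)) = 1/(-234794 - 953342/595*8/5) = 1/(-234794 - 7626736/2975) = 1/(-706138886/2975) = -2975/706138886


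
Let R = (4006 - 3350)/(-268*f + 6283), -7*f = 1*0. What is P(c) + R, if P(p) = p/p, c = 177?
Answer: 6939/6283 ≈ 1.1044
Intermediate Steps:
P(p) = 1
f = 0 (f = -0/7 = -⅐*0 = 0)
R = 656/6283 (R = (4006 - 3350)/(-268*0 + 6283) = 656/(0 + 6283) = 656/6283 ≈ 0.10441)
P(c) + R = 1 + 656/6283 = 6939/6283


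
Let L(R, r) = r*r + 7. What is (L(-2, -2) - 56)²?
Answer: 2025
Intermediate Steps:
L(R, r) = 7 + r² (L(R, r) = r² + 7 = 7 + r²)
(L(-2, -2) - 56)² = ((7 + (-2)²) - 56)² = ((7 + 4) - 56)² = (11 - 56)² = (-45)² = 2025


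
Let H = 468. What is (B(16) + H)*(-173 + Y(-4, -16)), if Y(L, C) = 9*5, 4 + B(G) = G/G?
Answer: -59520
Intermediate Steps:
B(G) = -3 (B(G) = -4 + G/G = -4 + 1 = -3)
Y(L, C) = 45
(B(16) + H)*(-173 + Y(-4, -16)) = (-3 + 468)*(-173 + 45) = 465*(-128) = -59520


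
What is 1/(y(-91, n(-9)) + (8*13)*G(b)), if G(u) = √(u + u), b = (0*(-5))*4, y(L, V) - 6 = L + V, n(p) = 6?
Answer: -1/79 ≈ -0.012658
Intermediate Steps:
y(L, V) = 6 + L + V (y(L, V) = 6 + (L + V) = 6 + L + V)
b = 0 (b = 0*4 = 0)
G(u) = √2*√u (G(u) = √(2*u) = √2*√u)
1/(y(-91, n(-9)) + (8*13)*G(b)) = 1/((6 - 91 + 6) + (8*13)*(√2*√0)) = 1/(-79 + 104*(√2*0)) = 1/(-79 + 104*0) = 1/(-79 + 0) = 1/(-79) = -1/79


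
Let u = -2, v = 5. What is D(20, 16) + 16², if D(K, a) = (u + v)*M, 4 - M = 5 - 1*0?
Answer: 253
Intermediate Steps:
M = -1 (M = 4 - (5 - 1*0) = 4 - (5 + 0) = 4 - 1*5 = 4 - 5 = -1)
D(K, a) = -3 (D(K, a) = (-2 + 5)*(-1) = 3*(-1) = -3)
D(20, 16) + 16² = -3 + 16² = -3 + 256 = 253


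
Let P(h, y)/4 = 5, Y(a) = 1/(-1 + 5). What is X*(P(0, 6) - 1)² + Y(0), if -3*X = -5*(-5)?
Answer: -36097/12 ≈ -3008.1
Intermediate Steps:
X = -25/3 (X = -(-5)*(-5)/3 = -⅓*25 = -25/3 ≈ -8.3333)
Y(a) = ¼ (Y(a) = 1/4 = ¼)
P(h, y) = 20 (P(h, y) = 4*5 = 20)
X*(P(0, 6) - 1)² + Y(0) = -25*(20 - 1)²/3 + ¼ = -25/3*19² + ¼ = -25/3*361 + ¼ = -9025/3 + ¼ = -36097/12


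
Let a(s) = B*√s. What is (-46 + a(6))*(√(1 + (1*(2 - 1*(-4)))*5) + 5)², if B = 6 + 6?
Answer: (5 + √31)²*(-46 + 12*√6) ≈ -1854.5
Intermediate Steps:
B = 12
a(s) = 12*√s
(-46 + a(6))*(√(1 + (1*(2 - 1*(-4)))*5) + 5)² = (-46 + 12*√6)*(√(1 + (1*(2 - 1*(-4)))*5) + 5)² = (-46 + 12*√6)*(√(1 + (1*(2 + 4))*5) + 5)² = (-46 + 12*√6)*(√(1 + (1*6)*5) + 5)² = (-46 + 12*√6)*(√(1 + 6*5) + 5)² = (-46 + 12*√6)*(√(1 + 30) + 5)² = (-46 + 12*√6)*(√31 + 5)² = (-46 + 12*√6)*(5 + √31)² = (5 + √31)²*(-46 + 12*√6)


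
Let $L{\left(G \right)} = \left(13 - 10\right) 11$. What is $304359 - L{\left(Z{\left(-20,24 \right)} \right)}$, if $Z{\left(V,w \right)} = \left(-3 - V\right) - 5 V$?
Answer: $304326$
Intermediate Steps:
$Z{\left(V,w \right)} = -3 - 6 V$
$L{\left(G \right)} = 33$ ($L{\left(G \right)} = 3 \cdot 11 = 33$)
$304359 - L{\left(Z{\left(-20,24 \right)} \right)} = 304359 - 33 = 304326$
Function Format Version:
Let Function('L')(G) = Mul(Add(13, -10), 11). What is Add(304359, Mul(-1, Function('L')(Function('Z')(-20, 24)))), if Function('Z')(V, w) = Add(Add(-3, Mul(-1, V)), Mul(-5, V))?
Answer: 304326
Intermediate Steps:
Function('Z')(V, w) = Add(-3, Mul(-6, V))
Function('L')(G) = 33 (Function('L')(G) = Mul(3, 11) = 33)
Add(304359, Mul(-1, Function('L')(Function('Z')(-20, 24)))) = Add(304359, Mul(-1, 33)) = Add(304359, -33) = 304326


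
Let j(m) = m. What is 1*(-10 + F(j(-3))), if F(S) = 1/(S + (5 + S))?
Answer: -11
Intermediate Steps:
F(S) = 1/(5 + 2*S)
1*(-10 + F(j(-3))) = 1*(-10 + 1/(5 + 2*(-3))) = 1*(-10 + 1/(5 - 6)) = 1*(-10 + 1/(-1)) = 1*(-10 - 1) = 1*(-11) = -11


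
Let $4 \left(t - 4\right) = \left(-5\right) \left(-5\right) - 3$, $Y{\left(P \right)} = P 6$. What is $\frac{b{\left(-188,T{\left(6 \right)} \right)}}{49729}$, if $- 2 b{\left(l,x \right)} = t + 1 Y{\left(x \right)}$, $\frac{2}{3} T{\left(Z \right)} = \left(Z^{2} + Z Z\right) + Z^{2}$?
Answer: $- \frac{1963}{198916} \approx -0.0098685$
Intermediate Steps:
$Y{\left(P \right)} = 6 P$
$T{\left(Z \right)} = \frac{9 Z^{2}}{2}$ ($T{\left(Z \right)} = \frac{3 \left(\left(Z^{2} + Z Z\right) + Z^{2}\right)}{2} = \frac{3 \left(\left(Z^{2} + Z^{2}\right) + Z^{2}\right)}{2} = \frac{3 \left(2 Z^{2} + Z^{2}\right)}{2} = \frac{3 \cdot 3 Z^{2}}{2} = \frac{9 Z^{2}}{2}$)
$t = \frac{19}{2}$ ($t = 4 + \frac{\left(-5\right) \left(-5\right) - 3}{4} = 4 + \frac{25 - 3}{4} = 4 + \frac{1}{4} \cdot 22 = 4 + \frac{11}{2} = \frac{19}{2} \approx 9.5$)
$b{\left(l,x \right)} = - \frac{19}{4} - 3 x$ ($b{\left(l,x \right)} = - \frac{\frac{19}{2} + 1 \cdot 6 x}{2} = - \frac{\frac{19}{2} + 6 x}{2} = - \frac{19}{4} - 3 x$)
$\frac{b{\left(-188,T{\left(6 \right)} \right)}}{49729} = \frac{- \frac{19}{4} - 3 \frac{9 \cdot 6^{2}}{2}}{49729} = \left(- \frac{19}{4} - 3 \cdot \frac{9}{2} \cdot 36\right) \frac{1}{49729} = \left(- \frac{19}{4} - 486\right) \frac{1}{49729} = \left(- \frac{1963}{4}\right) \frac{1}{49729} = - \frac{1963}{198916}$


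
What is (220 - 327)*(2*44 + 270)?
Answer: -38306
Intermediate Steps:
(220 - 327)*(2*44 + 270) = -107*(88 + 270) = -107*358 = -38306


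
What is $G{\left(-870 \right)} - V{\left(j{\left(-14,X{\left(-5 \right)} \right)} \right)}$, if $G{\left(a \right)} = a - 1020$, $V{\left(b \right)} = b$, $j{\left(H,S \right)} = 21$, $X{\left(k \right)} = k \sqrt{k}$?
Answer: $-1911$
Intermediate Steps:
$X{\left(k \right)} = k^{\frac{3}{2}}$
$G{\left(a \right)} = -1020 + a$ ($G{\left(a \right)} = a - 1020 = -1020 + a$)
$G{\left(-870 \right)} - V{\left(j{\left(-14,X{\left(-5 \right)} \right)} \right)} = \left(-1020 - 870\right) - 21 = -1890 - 21 = -1911$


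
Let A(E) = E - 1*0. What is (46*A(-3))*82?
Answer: -11316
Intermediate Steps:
A(E) = E (A(E) = E + 0 = E)
(46*A(-3))*82 = (46*(-3))*82 = -138*82 = -11316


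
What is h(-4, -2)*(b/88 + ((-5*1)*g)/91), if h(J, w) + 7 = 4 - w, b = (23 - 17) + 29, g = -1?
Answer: -3625/8008 ≈ -0.45267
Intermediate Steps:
b = 35 (b = 6 + 29 = 35)
h(J, w) = -3 - w (h(J, w) = -7 + (4 - w) = -3 - w)
h(-4, -2)*(b/88 + ((-5*1)*g)/91) = (-3 - 1*(-2))*(35/88 + (-5*1*(-1))/91) = (-3 + 2)*(35*(1/88) - 5*(-1)*(1/91)) = -(35/88 + 5*(1/91)) = -(35/88 + 5/91) = -1*3625/8008 = -3625/8008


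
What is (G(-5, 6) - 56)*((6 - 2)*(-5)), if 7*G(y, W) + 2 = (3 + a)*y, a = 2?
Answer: 8380/7 ≈ 1197.1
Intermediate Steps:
G(y, W) = -2/7 + 5*y/7 (G(y, W) = -2/7 + ((3 + 2)*y)/7 = -2/7 + (5*y)/7 = -2/7 + 5*y/7)
(G(-5, 6) - 56)*((6 - 2)*(-5)) = ((-2/7 + (5/7)*(-5)) - 56)*((6 - 2)*(-5)) = ((-2/7 - 25/7) - 56)*(4*(-5)) = (-27/7 - 56)*(-20) = -419/7*(-20) = 8380/7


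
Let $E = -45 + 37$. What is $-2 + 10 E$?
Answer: $-82$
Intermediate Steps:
$E = -8$
$-2 + 10 E = -2 + 10 \left(-8\right) = -2 - 80 = -82$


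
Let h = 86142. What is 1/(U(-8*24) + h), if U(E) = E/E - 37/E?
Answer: 192/16539493 ≈ 1.1609e-5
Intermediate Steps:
U(E) = 1 - 37/E
1/(U(-8*24) + h) = 1/((-37 - 8*24)/((-8*24)) + 86142) = 1/((-37 - 192)/(-192) + 86142) = 1/(-1/192*(-229) + 86142) = 1/(229/192 + 86142) = 1/(16539493/192) = 192/16539493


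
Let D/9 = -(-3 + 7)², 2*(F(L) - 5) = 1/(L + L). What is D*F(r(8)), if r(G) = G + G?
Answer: -2889/4 ≈ -722.25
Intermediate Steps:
r(G) = 2*G
F(L) = 5 + 1/(4*L) (F(L) = 5 + 1/(2*(L + L)) = 5 + 1/(2*((2*L))) = 5 + (1/(2*L))/2 = 5 + 1/(4*L))
D = -144 (D = 9*(-(-3 + 7)²) = 9*(-1*4²) = 9*(-1*16) = 9*(-16) = -144)
D*F(r(8)) = -144*(5 + 1/(4*((2*8)))) = -144*(5 + (¼)/16) = -144*(5 + (¼)*(1/16)) = -144*(5 + 1/64) = -144*321/64 = -2889/4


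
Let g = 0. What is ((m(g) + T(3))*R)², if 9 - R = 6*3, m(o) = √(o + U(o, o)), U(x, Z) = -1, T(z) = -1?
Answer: -162*I ≈ -162.0*I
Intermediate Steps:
m(o) = √(-1 + o) (m(o) = √(o - 1) = √(-1 + o))
R = -9 (R = 9 - 6*3 = 9 - 1*18 = 9 - 18 = -9)
((m(g) + T(3))*R)² = ((√(-1 + 0) - 1)*(-9))² = ((√(-1) - 1)*(-9))² = ((I - 1)*(-9))² = ((-1 + I)*(-9))² = (9 - 9*I)²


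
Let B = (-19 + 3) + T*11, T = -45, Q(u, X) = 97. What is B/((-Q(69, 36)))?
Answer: 511/97 ≈ 5.2680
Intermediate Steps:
B = -511 (B = (-19 + 3) - 45*11 = -16 - 495 = -511)
B/((-Q(69, 36))) = -511/((-1*97)) = -511/(-97) = -511*(-1/97) = 511/97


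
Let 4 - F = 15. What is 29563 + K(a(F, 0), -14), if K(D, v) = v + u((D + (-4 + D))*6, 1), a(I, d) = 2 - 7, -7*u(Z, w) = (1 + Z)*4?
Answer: 207175/7 ≈ 29596.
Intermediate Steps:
F = -11 (F = 4 - 1*15 = 4 - 15 = -11)
u(Z, w) = -4/7 - 4*Z/7 (u(Z, w) = -(1 + Z)*4/7 = -(4 + 4*Z)/7 = -4/7 - 4*Z/7)
a(I, d) = -5
K(D, v) = 92/7 + v - 48*D/7 (K(D, v) = v + (-4/7 - 4*(D + (-4 + D))*6/7) = v + (-4/7 - 4*(-4 + 2*D)*6/7) = v + (-4/7 - 4*(-24 + 12*D)/7) = v + (-4/7 + (96/7 - 48*D/7)) = v + (92/7 - 48*D/7) = 92/7 + v - 48*D/7)
29563 + K(a(F, 0), -14) = 29563 + (92/7 - 14 - 48/7*(-5)) = 29563 + (92/7 - 14 + 240/7) = 29563 + 234/7 = 207175/7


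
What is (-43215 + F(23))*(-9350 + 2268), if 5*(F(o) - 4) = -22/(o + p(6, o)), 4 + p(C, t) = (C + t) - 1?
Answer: 71914926774/235 ≈ 3.0602e+8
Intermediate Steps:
p(C, t) = -5 + C + t (p(C, t) = -4 + ((C + t) - 1) = -4 + (-1 + C + t) = -5 + C + t)
F(o) = 4 - 22/(5*(1 + 2*o)) (F(o) = 4 + (-22/(o + (-5 + 6 + o)))/5 = 4 + (-22/(o + (1 + o)))/5 = 4 + (-22/(1 + 2*o))/5 = 4 - 22/(5*(1 + 2*o)))
(-43215 + F(23))*(-9350 + 2268) = (-43215 + 2*(-1 + 20*23)/(5*(1 + 2*23)))*(-9350 + 2268) = (-43215 + 2*(-1 + 460)/(5*(1 + 46)))*(-7082) = (-43215 + (⅖)*459/47)*(-7082) = (-43215 + (⅖)*(1/47)*459)*(-7082) = (-43215 + 918/235)*(-7082) = -10154607/235*(-7082) = 71914926774/235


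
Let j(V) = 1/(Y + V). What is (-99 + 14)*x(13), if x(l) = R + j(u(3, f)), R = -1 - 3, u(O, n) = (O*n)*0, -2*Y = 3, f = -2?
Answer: 1190/3 ≈ 396.67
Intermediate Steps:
Y = -3/2 (Y = -1/2*3 = -3/2 ≈ -1.5000)
u(O, n) = 0
R = -4
j(V) = 1/(-3/2 + V)
x(l) = -14/3 (x(l) = -4 + 2/(-3 + 2*0) = -4 + 2/(-3 + 0) = -4 + 2/(-3) = -4 + 2*(-1/3) = -4 - 2/3 = -14/3)
(-99 + 14)*x(13) = (-99 + 14)*(-14/3) = -85*(-14/3) = 1190/3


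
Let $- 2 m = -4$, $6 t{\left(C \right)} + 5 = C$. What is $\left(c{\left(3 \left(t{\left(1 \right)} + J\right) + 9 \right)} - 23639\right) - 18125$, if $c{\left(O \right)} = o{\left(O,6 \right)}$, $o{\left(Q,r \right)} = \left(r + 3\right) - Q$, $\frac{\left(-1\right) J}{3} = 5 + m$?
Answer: $-41699$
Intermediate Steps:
$t{\left(C \right)} = - \frac{5}{6} + \frac{C}{6}$
$m = 2$ ($m = \left(- \frac{1}{2}\right) \left(-4\right) = 2$)
$J = -21$ ($J = - 3 \left(5 + 2\right) = \left(-3\right) 7 = -21$)
$o{\left(Q,r \right)} = 3 + r - Q$ ($o{\left(Q,r \right)} = \left(3 + r\right) - Q = 3 + r - Q$)
$c{\left(O \right)} = 9 - O$ ($c{\left(O \right)} = 3 + 6 - O = 9 - O$)
$\left(c{\left(3 \left(t{\left(1 \right)} + J\right) + 9 \right)} - 23639\right) - 18125 = \left(\left(9 - \left(3 \left(\left(- \frac{5}{6} + \frac{1}{6} \cdot 1\right) - 21\right) + 9\right)\right) - 23639\right) - 18125 = \left(\left(9 - \left(3 \left(\left(- \frac{5}{6} + \frac{1}{6}\right) - 21\right) + 9\right)\right) - 23639\right) - 18125 = \left(\left(9 - \left(3 \left(- \frac{2}{3} - 21\right) + 9\right)\right) - 23639\right) - 18125 = \left(\left(9 - \left(3 \left(- \frac{65}{3}\right) + 9\right)\right) - 23639\right) - 18125 = \left(\left(9 - \left(-65 + 9\right)\right) - 23639\right) - 18125 = \left(\left(9 - -56\right) - 23639\right) - 18125 = \left(\left(9 + 56\right) - 23639\right) - 18125 = \left(65 - 23639\right) - 18125 = -23574 - 18125 = -41699$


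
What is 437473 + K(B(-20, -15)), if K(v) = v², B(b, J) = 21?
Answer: 437914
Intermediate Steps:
437473 + K(B(-20, -15)) = 437473 + 21² = 437473 + 441 = 437914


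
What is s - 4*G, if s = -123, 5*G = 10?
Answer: -131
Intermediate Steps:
G = 2 (G = (⅕)*10 = 2)
s - 4*G = -123 - 4*2 = -123 - 8 = -131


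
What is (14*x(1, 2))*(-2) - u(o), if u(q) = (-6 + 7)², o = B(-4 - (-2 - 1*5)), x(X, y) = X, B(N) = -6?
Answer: -29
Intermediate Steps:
o = -6
u(q) = 1 (u(q) = 1² = 1)
(14*x(1, 2))*(-2) - u(o) = (14*1)*(-2) - 1*1 = 14*(-2) - 1 = -28 - 1 = -29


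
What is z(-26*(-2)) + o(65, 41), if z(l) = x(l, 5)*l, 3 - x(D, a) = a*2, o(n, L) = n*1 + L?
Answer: -258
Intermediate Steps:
o(n, L) = L + n (o(n, L) = n + L = L + n)
x(D, a) = 3 - 2*a (x(D, a) = 3 - a*2 = 3 - 2*a)
z(l) = -7*l (z(l) = (3 - 2*5)*l = (3 - 10)*l = -7*l)
z(-26*(-2)) + o(65, 41) = -(-182)*(-2) + (41 + 65) = -7*52 + 106 = -364 + 106 = -258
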